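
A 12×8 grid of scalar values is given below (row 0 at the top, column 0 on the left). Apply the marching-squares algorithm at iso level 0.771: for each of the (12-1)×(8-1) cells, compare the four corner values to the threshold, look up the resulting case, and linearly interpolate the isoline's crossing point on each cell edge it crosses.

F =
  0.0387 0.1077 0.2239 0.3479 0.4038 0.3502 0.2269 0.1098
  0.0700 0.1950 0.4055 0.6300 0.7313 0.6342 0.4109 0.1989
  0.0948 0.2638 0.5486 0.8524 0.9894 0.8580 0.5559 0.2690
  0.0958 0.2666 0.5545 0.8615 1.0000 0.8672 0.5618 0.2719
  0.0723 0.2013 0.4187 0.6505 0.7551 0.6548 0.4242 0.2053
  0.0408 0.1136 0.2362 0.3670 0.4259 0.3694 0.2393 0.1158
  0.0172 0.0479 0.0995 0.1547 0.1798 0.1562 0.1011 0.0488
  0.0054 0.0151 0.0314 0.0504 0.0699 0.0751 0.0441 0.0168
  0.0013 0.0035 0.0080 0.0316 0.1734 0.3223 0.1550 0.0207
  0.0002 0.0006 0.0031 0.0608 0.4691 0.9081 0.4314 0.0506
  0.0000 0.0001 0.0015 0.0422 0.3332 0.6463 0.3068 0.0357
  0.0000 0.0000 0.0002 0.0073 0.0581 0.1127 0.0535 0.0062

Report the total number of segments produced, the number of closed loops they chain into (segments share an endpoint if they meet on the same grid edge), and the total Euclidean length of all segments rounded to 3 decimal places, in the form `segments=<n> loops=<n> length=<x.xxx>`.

cell (1,2): code 0100 → (1.634,3.000)–(2.000,2.732)
cell (1,3): code 1100 → (1.154,4.000)–(1.634,3.000)
cell (1,4): code 1100 → (1.611,5.000)–(1.154,4.000)
cell (1,5): code 1000 → (2.000,5.288)–(1.611,5.000)
cell (2,2): code 0110 → (2.000,2.732)–(3.000,2.705)
cell (2,5): code 1001 → (3.000,5.315)–(2.000,5.288)
cell (3,2): code 0010 → (3.000,2.705)–(3.429,3.000)
cell (3,3): code 0011 → (3.429,3.000)–(3.935,4.000)
cell (3,4): code 0011 → (3.935,4.000)–(3.453,5.000)
cell (3,5): code 0001 → (3.453,5.000)–(3.000,5.315)
cell (8,4): code 0100 → (8.766,5.000)–(9.000,4.688)
cell (8,5): code 1000 → (9.000,5.288)–(8.766,5.000)
cell (9,4): code 0010 → (9.000,4.688)–(9.524,5.000)
cell (9,5): code 0001 → (9.524,5.000)–(9.000,5.288)
total: 14 segments, chained into 2 closed loop(s), length Σ = 10.418446

segments=14 loops=2 length=10.418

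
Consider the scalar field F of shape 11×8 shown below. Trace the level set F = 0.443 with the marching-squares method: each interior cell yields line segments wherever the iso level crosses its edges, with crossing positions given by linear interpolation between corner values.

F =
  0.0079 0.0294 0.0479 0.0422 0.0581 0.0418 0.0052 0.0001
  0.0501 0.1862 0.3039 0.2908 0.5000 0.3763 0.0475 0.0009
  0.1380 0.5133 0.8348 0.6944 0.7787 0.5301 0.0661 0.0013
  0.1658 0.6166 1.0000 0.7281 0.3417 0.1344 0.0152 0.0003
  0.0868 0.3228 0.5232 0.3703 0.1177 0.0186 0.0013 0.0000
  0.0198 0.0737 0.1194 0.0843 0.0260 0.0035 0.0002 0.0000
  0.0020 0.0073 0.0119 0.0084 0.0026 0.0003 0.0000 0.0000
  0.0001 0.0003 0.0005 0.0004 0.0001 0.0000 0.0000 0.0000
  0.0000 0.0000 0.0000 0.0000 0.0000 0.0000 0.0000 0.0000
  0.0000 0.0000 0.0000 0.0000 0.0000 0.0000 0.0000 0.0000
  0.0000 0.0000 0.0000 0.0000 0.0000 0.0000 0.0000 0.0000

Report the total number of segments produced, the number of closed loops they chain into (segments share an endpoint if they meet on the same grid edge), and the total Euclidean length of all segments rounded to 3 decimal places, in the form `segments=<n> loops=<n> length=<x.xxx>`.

cell (0,3): code 0100 → (0.871,4.000)–(1.000,3.728)
cell (0,4): code 1000 → (1.000,4.461)–(0.871,4.000)
cell (1,0): code 0100 → (1.785,1.000)–(2.000,0.813)
cell (1,1): code 1100 → (1.262,2.000)–(1.785,1.000)
cell (1,2): code 1100 → (1.377,3.000)–(1.262,2.000)
cell (1,3): code 1110 → (1.000,3.728)–(1.377,3.000)
cell (1,4): code 1101 → (1.434,5.000)–(1.000,4.461)
cell (1,5): code 1000 → (2.000,5.188)–(1.434,5.000)
cell (2,0): code 0110 → (2.000,0.813)–(3.000,0.615)
cell (2,3): code 1011 → (3.000,3.738)–(2.768,4.000)
cell (2,4): code 0011 → (2.768,4.000)–(2.220,5.000)
cell (2,5): code 0001 → (2.220,5.000)–(2.000,5.188)
cell (3,0): code 0010 → (3.000,0.615)–(3.591,1.000)
cell (3,1): code 0111 → (3.591,1.000)–(4.000,1.600)
cell (3,2): code 1011 → (4.000,2.525)–(3.797,3.000)
cell (3,3): code 0001 → (3.797,3.000)–(3.000,3.738)
cell (4,1): code 0010 → (4.000,1.600)–(4.199,2.000)
cell (4,2): code 0001 → (4.199,2.000)–(4.000,2.525)
total: 18 segments, chained into 1 closed loop(s), length Σ = 12.149212

segments=18 loops=1 length=12.149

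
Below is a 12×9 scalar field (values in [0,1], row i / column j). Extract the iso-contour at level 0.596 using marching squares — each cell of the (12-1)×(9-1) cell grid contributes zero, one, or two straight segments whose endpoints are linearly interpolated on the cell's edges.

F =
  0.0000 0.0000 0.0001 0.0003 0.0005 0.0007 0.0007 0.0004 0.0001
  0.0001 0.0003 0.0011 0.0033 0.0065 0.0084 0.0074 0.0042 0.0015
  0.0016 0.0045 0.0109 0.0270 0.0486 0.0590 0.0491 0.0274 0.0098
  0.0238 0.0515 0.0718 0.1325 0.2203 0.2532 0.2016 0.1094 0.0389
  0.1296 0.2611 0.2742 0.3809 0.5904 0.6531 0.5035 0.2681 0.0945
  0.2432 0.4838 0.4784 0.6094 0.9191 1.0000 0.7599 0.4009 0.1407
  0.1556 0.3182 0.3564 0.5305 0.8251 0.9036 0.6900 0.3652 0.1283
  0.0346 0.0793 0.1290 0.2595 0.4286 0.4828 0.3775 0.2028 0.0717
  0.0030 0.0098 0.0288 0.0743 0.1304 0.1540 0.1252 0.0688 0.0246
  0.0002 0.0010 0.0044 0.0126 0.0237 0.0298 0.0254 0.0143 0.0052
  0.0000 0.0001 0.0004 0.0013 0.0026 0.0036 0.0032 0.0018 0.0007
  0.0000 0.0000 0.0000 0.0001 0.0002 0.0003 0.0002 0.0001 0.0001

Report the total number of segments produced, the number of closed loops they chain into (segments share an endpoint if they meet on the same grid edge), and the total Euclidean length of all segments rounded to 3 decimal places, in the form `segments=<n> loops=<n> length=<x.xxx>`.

cell (3,4): code 0100 → (3.857,5.000)–(4.000,4.089)
cell (3,5): code 1000 → (4.000,5.382)–(3.857,5.000)
cell (4,2): code 0100 → (4.941,3.000)–(5.000,2.898)
cell (4,3): code 1100 → (4.017,4.000)–(4.941,3.000)
cell (4,4): code 1110 → (4.000,4.089)–(4.017,4.000)
cell (4,5): code 1101 → (4.361,6.000)–(4.000,5.382)
cell (4,6): code 1000 → (5.000,6.457)–(4.361,6.000)
cell (5,2): code 0010 → (5.000,2.898)–(5.170,3.000)
cell (5,3): code 0111 → (5.170,3.000)–(6.000,3.222)
cell (5,6): code 1001 → (6.000,6.289)–(5.000,6.457)
cell (6,3): code 0010 → (6.000,3.222)–(6.578,4.000)
cell (6,4): code 0011 → (6.578,4.000)–(6.731,5.000)
cell (6,5): code 0011 → (6.731,5.000)–(6.301,6.000)
cell (6,6): code 0001 → (6.301,6.000)–(6.000,6.289)
total: 14 segments, chained into 1 closed loop(s), length Σ = 9.959377

segments=14 loops=1 length=9.959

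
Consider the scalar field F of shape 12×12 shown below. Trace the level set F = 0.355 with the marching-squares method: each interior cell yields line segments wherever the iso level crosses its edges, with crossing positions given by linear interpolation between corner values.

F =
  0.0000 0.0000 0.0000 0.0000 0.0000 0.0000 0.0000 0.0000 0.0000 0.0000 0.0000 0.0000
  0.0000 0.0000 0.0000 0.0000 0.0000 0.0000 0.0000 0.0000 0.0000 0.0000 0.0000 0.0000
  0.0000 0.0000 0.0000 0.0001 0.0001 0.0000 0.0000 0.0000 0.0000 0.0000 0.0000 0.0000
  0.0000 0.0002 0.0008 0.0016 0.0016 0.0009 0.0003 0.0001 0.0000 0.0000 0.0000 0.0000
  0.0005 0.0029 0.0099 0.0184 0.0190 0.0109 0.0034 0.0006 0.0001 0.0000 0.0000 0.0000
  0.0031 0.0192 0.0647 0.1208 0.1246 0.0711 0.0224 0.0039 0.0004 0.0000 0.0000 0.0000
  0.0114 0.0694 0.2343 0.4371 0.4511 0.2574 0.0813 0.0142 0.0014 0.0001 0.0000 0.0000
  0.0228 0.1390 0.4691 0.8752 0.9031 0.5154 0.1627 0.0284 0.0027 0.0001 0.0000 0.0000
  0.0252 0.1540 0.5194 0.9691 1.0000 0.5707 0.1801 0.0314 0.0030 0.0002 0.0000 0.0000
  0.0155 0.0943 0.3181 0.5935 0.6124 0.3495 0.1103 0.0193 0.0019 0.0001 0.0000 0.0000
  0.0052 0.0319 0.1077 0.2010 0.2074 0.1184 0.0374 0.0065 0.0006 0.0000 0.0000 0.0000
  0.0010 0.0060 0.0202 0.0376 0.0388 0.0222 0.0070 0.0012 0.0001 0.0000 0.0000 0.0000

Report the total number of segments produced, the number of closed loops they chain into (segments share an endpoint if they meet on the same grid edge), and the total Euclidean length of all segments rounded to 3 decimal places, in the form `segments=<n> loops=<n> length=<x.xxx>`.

cell (5,2): code 0100 → (5.740,3.000)–(6.000,2.595)
cell (5,3): code 1100 → (5.706,4.000)–(5.740,3.000)
cell (5,4): code 1000 → (6.000,4.496)–(5.706,4.000)
cell (6,1): code 0100 → (6.514,2.000)–(7.000,1.654)
cell (6,2): code 1110 → (6.000,2.595)–(6.514,2.000)
cell (6,4): code 1101 → (6.378,5.000)–(6.000,4.496)
cell (6,5): code 1000 → (7.000,5.455)–(6.378,5.000)
cell (7,1): code 0110 → (7.000,1.654)–(8.000,1.550)
cell (7,5): code 1001 → (8.000,5.552)–(7.000,5.455)
cell (8,1): code 0010 → (8.000,1.550)–(8.817,2.000)
cell (8,2): code 0111 → (8.817,2.000)–(9.000,2.134)
cell (8,4): code 1011 → (9.000,4.979)–(8.975,5.000)
cell (8,5): code 0001 → (8.975,5.000)–(8.000,5.552)
cell (9,2): code 0010 → (9.000,2.134)–(9.608,3.000)
cell (9,3): code 0011 → (9.608,3.000)–(9.636,4.000)
cell (9,4): code 0001 → (9.636,4.000)–(9.000,4.979)
total: 16 segments, chained into 1 closed loop(s), length Σ = 12.389865

segments=16 loops=1 length=12.390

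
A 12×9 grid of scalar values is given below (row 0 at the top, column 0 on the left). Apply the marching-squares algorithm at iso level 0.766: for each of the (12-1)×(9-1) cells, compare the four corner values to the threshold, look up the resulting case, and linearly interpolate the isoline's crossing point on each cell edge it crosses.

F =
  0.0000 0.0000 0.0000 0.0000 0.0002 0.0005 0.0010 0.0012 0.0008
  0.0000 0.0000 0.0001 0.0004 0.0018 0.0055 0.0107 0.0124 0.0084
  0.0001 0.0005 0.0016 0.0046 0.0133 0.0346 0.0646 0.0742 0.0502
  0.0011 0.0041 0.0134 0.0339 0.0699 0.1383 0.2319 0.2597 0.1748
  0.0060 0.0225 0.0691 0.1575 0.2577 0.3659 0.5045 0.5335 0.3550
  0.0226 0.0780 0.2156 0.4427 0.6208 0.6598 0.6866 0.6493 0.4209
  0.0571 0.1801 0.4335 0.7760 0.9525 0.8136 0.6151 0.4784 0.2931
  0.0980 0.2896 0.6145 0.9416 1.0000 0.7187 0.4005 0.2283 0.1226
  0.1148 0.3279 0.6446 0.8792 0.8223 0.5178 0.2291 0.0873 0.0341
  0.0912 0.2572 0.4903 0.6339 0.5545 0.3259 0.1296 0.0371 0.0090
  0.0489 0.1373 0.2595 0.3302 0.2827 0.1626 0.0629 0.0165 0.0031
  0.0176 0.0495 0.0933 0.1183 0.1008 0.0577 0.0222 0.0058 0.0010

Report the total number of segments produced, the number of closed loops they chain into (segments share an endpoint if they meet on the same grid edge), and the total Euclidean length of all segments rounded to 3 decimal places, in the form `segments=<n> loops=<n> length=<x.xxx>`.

segments=12 loops=1 length=8.972

cell (5,2): code 0100 → (5.970,3.000)–(6.000,2.971)
cell (5,3): code 1100 → (5.438,4.000)–(5.970,3.000)
cell (5,4): code 1100 → (5.691,5.000)–(5.438,4.000)
cell (5,5): code 1000 → (6.000,5.240)–(5.691,5.000)
cell (6,2): code 0110 → (6.000,2.971)–(7.000,2.463)
cell (6,4): code 1011 → (7.000,4.832)–(6.502,5.000)
cell (6,5): code 0001 → (6.502,5.000)–(6.000,5.240)
cell (7,2): code 0110 → (7.000,2.463)–(8.000,2.517)
cell (7,4): code 1001 → (8.000,4.185)–(7.000,4.832)
cell (8,2): code 0010 → (8.000,2.517)–(8.461,3.000)
cell (8,3): code 0011 → (8.461,3.000)–(8.210,4.000)
cell (8,4): code 0001 → (8.210,4.000)–(8.000,4.185)
total: 12 segments, chained into 1 closed loop(s), length Σ = 8.972335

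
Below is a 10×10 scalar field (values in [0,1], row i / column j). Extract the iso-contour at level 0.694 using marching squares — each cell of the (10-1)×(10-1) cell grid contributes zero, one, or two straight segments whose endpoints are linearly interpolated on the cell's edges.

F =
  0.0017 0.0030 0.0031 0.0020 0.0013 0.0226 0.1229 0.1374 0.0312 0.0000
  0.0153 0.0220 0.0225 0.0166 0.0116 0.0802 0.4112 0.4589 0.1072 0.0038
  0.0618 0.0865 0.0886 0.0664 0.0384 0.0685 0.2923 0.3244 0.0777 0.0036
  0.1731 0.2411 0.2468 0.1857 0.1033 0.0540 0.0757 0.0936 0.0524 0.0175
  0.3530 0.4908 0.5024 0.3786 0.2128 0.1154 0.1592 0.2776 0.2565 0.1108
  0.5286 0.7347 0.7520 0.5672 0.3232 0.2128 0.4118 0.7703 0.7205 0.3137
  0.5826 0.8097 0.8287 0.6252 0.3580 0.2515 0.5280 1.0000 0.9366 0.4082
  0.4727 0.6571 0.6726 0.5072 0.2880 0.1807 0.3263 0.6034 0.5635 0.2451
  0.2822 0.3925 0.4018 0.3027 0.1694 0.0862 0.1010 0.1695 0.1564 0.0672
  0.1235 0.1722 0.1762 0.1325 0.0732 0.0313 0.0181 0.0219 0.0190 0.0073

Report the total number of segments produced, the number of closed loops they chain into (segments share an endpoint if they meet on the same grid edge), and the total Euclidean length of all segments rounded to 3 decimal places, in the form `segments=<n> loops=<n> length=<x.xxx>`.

segments=16 loops=2 length=13.095

cell (4,0): code 0100 → (4.833,1.000)–(5.000,0.803)
cell (4,1): code 1100 → (4.768,2.000)–(4.833,1.000)
cell (4,2): code 1000 → (5.000,2.314)–(4.768,2.000)
cell (4,6): code 0100 → (4.845,7.000)–(5.000,6.787)
cell (4,7): code 1100 → (4.943,8.000)–(4.845,7.000)
cell (4,8): code 1000 → (5.000,8.065)–(4.943,8.000)
cell (5,0): code 0110 → (5.000,0.803)–(6.000,0.491)
cell (5,2): code 1001 → (6.000,2.662)–(5.000,2.314)
cell (5,6): code 0110 → (5.000,6.787)–(6.000,6.352)
cell (5,8): code 1001 → (6.000,8.459)–(5.000,8.065)
cell (6,0): code 0010 → (6.000,0.491)–(6.758,1.000)
cell (6,1): code 0011 → (6.758,1.000)–(6.863,2.000)
cell (6,2): code 0001 → (6.863,2.000)–(6.000,2.662)
cell (6,6): code 0010 → (6.000,6.352)–(6.772,7.000)
cell (6,7): code 0011 → (6.772,7.000)–(6.650,8.000)
cell (6,8): code 0001 → (6.650,8.000)–(6.000,8.459)
total: 16 segments, chained into 2 closed loop(s), length Σ = 13.095260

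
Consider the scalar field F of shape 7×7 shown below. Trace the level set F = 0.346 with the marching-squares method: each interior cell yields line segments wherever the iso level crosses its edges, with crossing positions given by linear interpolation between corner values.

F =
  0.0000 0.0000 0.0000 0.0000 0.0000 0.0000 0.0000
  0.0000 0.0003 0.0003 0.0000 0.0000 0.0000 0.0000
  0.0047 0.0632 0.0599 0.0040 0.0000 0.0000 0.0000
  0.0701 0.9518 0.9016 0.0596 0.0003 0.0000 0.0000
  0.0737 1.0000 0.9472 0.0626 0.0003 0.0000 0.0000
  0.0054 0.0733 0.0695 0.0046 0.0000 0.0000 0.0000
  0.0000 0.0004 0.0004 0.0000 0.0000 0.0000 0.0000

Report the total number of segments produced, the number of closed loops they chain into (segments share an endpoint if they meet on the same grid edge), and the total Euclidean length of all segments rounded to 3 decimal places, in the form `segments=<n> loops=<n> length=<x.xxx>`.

segments=8 loops=1 length=7.865

cell (2,0): code 0100 → (2.318,1.000)–(3.000,0.313)
cell (2,1): code 1100 → (2.340,2.000)–(2.318,1.000)
cell (2,2): code 1000 → (3.000,2.660)–(2.340,2.000)
cell (3,0): code 0110 → (3.000,0.313)–(4.000,0.294)
cell (3,2): code 1001 → (4.000,2.680)–(3.000,2.660)
cell (4,0): code 0010 → (4.000,0.294)–(4.706,1.000)
cell (4,1): code 0011 → (4.706,1.000)–(4.685,2.000)
cell (4,2): code 0001 → (4.685,2.000)–(4.000,2.680)
total: 8 segments, chained into 1 closed loop(s), length Σ = 7.865280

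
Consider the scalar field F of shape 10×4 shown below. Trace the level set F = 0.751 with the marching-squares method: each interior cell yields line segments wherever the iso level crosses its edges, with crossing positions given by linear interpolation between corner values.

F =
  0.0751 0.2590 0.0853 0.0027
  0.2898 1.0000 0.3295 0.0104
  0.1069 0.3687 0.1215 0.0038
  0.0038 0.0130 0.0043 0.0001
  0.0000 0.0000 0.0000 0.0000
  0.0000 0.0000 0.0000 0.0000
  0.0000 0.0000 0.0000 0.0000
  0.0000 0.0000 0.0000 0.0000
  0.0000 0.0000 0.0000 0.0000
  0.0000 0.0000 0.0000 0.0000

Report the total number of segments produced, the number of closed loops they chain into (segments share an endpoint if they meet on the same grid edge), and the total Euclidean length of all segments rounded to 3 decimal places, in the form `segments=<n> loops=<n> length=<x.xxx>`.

segments=4 loops=1 length=2.056

cell (0,0): code 0100 → (0.664,1.000)–(1.000,0.649)
cell (0,1): code 1000 → (1.000,1.371)–(0.664,1.000)
cell (1,0): code 0010 → (1.000,0.649)–(1.394,1.000)
cell (1,1): code 0001 → (1.394,1.000)–(1.000,1.371)
total: 4 segments, chained into 1 closed loop(s), length Σ = 2.055930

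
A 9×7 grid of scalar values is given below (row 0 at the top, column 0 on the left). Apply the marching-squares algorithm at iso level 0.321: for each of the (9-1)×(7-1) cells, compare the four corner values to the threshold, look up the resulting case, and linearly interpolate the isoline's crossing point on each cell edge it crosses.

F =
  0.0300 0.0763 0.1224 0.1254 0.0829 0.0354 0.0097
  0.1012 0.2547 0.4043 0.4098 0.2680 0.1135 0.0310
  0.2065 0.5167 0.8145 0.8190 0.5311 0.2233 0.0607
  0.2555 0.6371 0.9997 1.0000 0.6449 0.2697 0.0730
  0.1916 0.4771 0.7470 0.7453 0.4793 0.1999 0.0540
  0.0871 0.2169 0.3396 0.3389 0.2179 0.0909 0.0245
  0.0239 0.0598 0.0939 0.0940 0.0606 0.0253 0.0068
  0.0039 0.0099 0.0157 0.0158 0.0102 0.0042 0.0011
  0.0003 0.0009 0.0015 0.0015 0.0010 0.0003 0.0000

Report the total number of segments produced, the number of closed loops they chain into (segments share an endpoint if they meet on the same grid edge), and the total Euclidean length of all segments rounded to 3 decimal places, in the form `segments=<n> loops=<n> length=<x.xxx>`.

segments=18 loops=1 length=14.263

cell (0,1): code 0100 → (0.705,2.000)–(1.000,1.443)
cell (0,2): code 1100 → (0.688,3.000)–(0.705,2.000)
cell (0,3): code 1000 → (1.000,3.626)–(0.688,3.000)
cell (1,0): code 0100 → (1.253,1.000)–(2.000,0.369)
cell (1,1): code 1110 → (1.000,1.443)–(1.253,1.000)
cell (1,3): code 1101 → (1.201,4.000)–(1.000,3.626)
cell (1,4): code 1000 → (2.000,4.683)–(1.201,4.000)
cell (2,0): code 0110 → (2.000,0.369)–(3.000,0.172)
cell (2,4): code 1001 → (3.000,4.863)–(2.000,4.683)
cell (3,0): code 0110 → (3.000,0.172)–(4.000,0.453)
cell (3,4): code 1001 → (4.000,4.567)–(3.000,4.863)
cell (4,0): code 0010 → (4.000,0.453)–(4.600,1.000)
cell (4,1): code 0111 → (4.600,1.000)–(5.000,1.848)
cell (4,3): code 1011 → (5.000,3.148)–(4.606,4.000)
cell (4,4): code 0001 → (4.606,4.000)–(4.000,4.567)
cell (5,1): code 0010 → (5.000,1.848)–(5.076,2.000)
cell (5,2): code 0011 → (5.076,2.000)–(5.073,3.000)
cell (5,3): code 0001 → (5.073,3.000)–(5.000,3.148)
total: 18 segments, chained into 1 closed loop(s), length Σ = 14.263318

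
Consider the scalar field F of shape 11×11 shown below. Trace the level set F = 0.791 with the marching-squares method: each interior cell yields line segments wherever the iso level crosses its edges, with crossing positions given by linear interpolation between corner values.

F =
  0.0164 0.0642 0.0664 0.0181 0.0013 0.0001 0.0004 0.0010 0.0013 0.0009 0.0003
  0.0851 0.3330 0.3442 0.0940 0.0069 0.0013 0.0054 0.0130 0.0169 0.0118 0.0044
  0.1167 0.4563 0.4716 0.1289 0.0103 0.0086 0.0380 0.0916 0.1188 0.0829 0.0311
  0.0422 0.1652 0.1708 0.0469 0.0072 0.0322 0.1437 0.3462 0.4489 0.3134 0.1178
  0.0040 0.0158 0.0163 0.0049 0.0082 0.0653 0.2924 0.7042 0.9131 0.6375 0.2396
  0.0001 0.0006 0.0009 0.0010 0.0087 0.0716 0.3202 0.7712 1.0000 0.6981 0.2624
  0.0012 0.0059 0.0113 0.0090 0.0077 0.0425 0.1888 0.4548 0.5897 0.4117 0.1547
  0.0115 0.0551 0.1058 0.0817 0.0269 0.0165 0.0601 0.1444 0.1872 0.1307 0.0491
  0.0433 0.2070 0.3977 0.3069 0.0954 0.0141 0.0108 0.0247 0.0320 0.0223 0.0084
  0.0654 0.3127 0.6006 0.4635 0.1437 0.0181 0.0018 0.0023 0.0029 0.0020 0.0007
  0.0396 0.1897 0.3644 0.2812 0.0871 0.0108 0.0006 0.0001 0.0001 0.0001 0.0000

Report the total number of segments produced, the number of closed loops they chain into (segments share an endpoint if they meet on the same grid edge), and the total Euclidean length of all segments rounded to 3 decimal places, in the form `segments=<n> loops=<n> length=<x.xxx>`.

segments=6 loops=1 length=5.145

cell (3,7): code 0100 → (3.737,8.000)–(4.000,7.416)
cell (3,8): code 1000 → (4.000,8.443)–(3.737,8.000)
cell (4,7): code 0110 → (4.000,7.416)–(5.000,7.087)
cell (4,8): code 1001 → (5.000,8.692)–(4.000,8.443)
cell (5,7): code 0010 → (5.000,7.087)–(5.509,8.000)
cell (5,8): code 0001 → (5.509,8.000)–(5.000,8.692)
total: 6 segments, chained into 1 closed loop(s), length Σ = 5.144878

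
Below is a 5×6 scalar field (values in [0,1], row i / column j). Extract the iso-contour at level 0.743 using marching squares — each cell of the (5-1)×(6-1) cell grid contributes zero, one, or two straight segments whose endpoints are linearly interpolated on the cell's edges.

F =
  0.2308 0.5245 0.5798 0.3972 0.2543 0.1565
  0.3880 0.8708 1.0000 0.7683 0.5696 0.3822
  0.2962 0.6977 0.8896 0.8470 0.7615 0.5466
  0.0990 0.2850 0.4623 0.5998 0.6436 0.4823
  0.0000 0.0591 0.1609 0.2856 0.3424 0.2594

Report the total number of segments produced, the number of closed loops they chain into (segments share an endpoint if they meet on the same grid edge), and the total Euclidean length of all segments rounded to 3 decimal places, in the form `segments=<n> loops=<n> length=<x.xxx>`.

segments=12 loops=1 length=8.342

cell (0,0): code 0100 → (0.631,1.000)–(1.000,0.735)
cell (0,1): code 1100 → (0.388,2.000)–(0.631,1.000)
cell (0,2): code 1100 → (0.932,3.000)–(0.388,2.000)
cell (0,3): code 1000 → (1.000,3.127)–(0.932,3.000)
cell (1,0): code 0010 → (1.000,0.735)–(1.738,1.000)
cell (1,1): code 0111 → (1.738,1.000)–(2.000,1.236)
cell (1,3): code 1101 → (1.904,4.000)–(1.000,3.127)
cell (1,4): code 1000 → (2.000,4.086)–(1.904,4.000)
cell (2,1): code 0010 → (2.000,1.236)–(2.343,2.000)
cell (2,2): code 0011 → (2.343,2.000)–(2.421,3.000)
cell (2,3): code 0011 → (2.421,3.000)–(2.157,4.000)
cell (2,4): code 0001 → (2.157,4.000)–(2.000,4.086)
total: 12 segments, chained into 1 closed loop(s), length Σ = 8.341556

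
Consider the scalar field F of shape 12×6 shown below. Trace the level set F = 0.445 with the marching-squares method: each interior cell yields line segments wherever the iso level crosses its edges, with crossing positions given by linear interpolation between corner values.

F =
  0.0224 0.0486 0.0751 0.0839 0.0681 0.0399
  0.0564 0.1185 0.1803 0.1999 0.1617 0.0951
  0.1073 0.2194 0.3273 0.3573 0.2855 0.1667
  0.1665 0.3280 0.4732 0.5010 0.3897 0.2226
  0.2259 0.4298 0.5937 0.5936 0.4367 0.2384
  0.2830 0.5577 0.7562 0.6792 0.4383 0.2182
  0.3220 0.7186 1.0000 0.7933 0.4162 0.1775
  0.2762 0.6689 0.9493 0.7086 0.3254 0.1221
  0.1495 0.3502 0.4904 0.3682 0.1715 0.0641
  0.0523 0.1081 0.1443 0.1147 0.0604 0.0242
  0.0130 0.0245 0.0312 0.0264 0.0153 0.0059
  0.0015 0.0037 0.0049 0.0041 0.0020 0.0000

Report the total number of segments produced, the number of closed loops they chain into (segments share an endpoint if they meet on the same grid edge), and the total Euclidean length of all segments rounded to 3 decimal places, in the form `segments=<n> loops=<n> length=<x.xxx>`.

cell (2,1): code 0100 → (2.807,2.000)–(3.000,1.806)
cell (2,2): code 1100 → (2.610,3.000)–(2.807,2.000)
cell (2,3): code 1000 → (3.000,3.503)–(2.610,3.000)
cell (3,1): code 0110 → (3.000,1.806)–(4.000,1.093)
cell (3,3): code 1001 → (4.000,3.947)–(3.000,3.503)
cell (4,0): code 0100 → (4.119,1.000)–(5.000,0.590)
cell (4,1): code 1110 → (4.000,1.093)–(4.119,1.000)
cell (4,3): code 1001 → (5.000,3.972)–(4.000,3.947)
cell (5,0): code 0110 → (5.000,0.590)–(6.000,0.310)
cell (5,3): code 1001 → (6.000,3.924)–(5.000,3.972)
cell (6,0): code 0110 → (6.000,0.310)–(7.000,0.430)
cell (6,3): code 1001 → (7.000,3.688)–(6.000,3.924)
cell (7,0): code 0010 → (7.000,0.430)–(7.703,1.000)
cell (7,1): code 0111 → (7.703,1.000)–(8.000,1.676)
cell (7,2): code 1011 → (8.000,2.372)–(7.774,3.000)
cell (7,3): code 0001 → (7.774,3.000)–(7.000,3.688)
cell (8,1): code 0010 → (8.000,1.676)–(8.131,2.000)
cell (8,2): code 0001 → (8.131,2.000)–(8.000,2.372)
total: 18 segments, chained into 1 closed loop(s), length Σ = 14.539375

segments=18 loops=1 length=14.539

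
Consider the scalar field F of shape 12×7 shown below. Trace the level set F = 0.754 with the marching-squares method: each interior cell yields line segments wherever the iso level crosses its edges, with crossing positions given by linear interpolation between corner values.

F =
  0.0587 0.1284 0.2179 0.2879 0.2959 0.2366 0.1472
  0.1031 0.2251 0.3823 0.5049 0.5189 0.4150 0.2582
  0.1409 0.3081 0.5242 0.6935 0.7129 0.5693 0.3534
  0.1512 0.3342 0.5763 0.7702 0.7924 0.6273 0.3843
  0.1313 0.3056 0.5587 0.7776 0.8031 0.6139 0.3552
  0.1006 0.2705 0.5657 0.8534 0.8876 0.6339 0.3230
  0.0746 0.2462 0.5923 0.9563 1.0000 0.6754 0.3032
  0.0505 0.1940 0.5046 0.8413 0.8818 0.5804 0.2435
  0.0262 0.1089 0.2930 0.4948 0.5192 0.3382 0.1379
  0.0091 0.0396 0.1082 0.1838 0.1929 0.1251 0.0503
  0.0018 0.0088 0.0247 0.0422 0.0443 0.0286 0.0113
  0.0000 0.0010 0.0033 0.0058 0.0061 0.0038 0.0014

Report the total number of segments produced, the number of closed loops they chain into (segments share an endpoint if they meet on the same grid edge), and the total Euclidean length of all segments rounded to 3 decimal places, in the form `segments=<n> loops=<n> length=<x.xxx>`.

segments=14 loops=1 length=11.927

cell (2,2): code 0100 → (2.789,3.000)–(3.000,2.916)
cell (2,3): code 1100 → (2.517,4.000)–(2.789,3.000)
cell (2,4): code 1000 → (3.000,4.233)–(2.517,4.000)
cell (3,2): code 0110 → (3.000,2.916)–(4.000,2.892)
cell (3,4): code 1001 → (4.000,4.260)–(3.000,4.233)
cell (4,2): code 0110 → (4.000,2.892)–(5.000,2.655)
cell (4,4): code 1001 → (5.000,4.527)–(4.000,4.260)
cell (5,2): code 0110 → (5.000,2.655)–(6.000,2.444)
cell (5,4): code 1001 → (6.000,4.758)–(5.000,4.527)
cell (6,2): code 0110 → (6.000,2.444)–(7.000,2.741)
cell (6,4): code 1001 → (7.000,4.424)–(6.000,4.758)
cell (7,2): code 0010 → (7.000,2.741)–(7.252,3.000)
cell (7,3): code 0011 → (7.252,3.000)–(7.352,4.000)
cell (7,4): code 0001 → (7.352,4.000)–(7.000,4.424)
total: 14 segments, chained into 1 closed loop(s), length Σ = 11.926572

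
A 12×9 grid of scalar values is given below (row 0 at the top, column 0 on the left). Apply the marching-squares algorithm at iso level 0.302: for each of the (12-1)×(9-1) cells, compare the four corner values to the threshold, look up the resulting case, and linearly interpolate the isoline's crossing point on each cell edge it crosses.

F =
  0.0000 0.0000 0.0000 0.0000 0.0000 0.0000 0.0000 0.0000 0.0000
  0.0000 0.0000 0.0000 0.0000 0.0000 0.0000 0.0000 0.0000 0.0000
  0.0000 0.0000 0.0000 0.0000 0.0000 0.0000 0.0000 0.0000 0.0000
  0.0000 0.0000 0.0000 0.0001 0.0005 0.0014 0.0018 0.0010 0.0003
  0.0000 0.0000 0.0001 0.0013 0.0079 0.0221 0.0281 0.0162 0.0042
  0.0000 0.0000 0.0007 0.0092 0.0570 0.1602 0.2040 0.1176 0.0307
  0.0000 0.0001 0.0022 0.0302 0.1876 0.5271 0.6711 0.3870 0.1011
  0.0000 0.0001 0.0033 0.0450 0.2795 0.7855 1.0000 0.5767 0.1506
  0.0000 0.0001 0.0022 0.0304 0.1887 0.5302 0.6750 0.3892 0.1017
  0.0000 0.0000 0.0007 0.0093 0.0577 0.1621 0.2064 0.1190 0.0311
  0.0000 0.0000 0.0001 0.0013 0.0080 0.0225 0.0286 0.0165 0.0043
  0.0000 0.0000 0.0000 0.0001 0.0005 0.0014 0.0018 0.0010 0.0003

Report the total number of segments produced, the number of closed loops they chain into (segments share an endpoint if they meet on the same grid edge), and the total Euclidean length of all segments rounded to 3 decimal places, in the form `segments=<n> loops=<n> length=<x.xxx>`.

cell (5,4): code 0100 → (5.386,5.000)–(6.000,4.337)
cell (5,5): code 1100 → (5.210,6.000)–(5.386,5.000)
cell (5,6): code 1100 → (5.684,7.000)–(5.210,6.000)
cell (5,7): code 1000 → (6.000,7.297)–(5.684,7.000)
cell (6,4): code 0110 → (6.000,4.337)–(7.000,4.044)
cell (6,7): code 1001 → (7.000,7.645)–(6.000,7.297)
cell (7,4): code 0110 → (7.000,4.044)–(8.000,4.332)
cell (7,7): code 1001 → (8.000,7.303)–(7.000,7.645)
cell (8,4): code 0010 → (8.000,4.332)–(8.620,5.000)
cell (8,5): code 0011 → (8.620,5.000)–(8.796,6.000)
cell (8,6): code 0011 → (8.796,6.000)–(8.323,7.000)
cell (8,7): code 0001 → (8.323,7.000)–(8.000,7.303)
total: 12 segments, chained into 1 closed loop(s), length Σ = 11.133034

segments=12 loops=1 length=11.133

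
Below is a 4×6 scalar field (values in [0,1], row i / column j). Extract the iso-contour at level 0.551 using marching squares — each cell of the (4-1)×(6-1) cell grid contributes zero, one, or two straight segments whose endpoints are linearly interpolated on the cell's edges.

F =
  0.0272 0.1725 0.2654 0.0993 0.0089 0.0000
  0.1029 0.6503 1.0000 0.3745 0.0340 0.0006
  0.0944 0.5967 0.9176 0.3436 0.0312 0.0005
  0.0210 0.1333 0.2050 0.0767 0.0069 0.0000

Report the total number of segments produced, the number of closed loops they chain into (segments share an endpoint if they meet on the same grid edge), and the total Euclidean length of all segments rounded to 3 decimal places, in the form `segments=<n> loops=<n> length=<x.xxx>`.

cell (0,0): code 0100 → (0.792,1.000)–(1.000,0.819)
cell (0,1): code 1100 → (0.389,2.000)–(0.792,1.000)
cell (0,2): code 1000 → (1.000,2.718)–(0.389,2.000)
cell (1,0): code 0110 → (1.000,0.819)–(2.000,0.909)
cell (1,2): code 1001 → (2.000,2.639)–(1.000,2.718)
cell (2,0): code 0010 → (2.000,0.909)–(2.099,1.000)
cell (2,1): code 0011 → (2.099,1.000)–(2.514,2.000)
cell (2,2): code 0001 → (2.514,2.000)–(2.000,2.639)
total: 8 segments, chained into 1 closed loop(s), length Σ = 6.341452

segments=8 loops=1 length=6.341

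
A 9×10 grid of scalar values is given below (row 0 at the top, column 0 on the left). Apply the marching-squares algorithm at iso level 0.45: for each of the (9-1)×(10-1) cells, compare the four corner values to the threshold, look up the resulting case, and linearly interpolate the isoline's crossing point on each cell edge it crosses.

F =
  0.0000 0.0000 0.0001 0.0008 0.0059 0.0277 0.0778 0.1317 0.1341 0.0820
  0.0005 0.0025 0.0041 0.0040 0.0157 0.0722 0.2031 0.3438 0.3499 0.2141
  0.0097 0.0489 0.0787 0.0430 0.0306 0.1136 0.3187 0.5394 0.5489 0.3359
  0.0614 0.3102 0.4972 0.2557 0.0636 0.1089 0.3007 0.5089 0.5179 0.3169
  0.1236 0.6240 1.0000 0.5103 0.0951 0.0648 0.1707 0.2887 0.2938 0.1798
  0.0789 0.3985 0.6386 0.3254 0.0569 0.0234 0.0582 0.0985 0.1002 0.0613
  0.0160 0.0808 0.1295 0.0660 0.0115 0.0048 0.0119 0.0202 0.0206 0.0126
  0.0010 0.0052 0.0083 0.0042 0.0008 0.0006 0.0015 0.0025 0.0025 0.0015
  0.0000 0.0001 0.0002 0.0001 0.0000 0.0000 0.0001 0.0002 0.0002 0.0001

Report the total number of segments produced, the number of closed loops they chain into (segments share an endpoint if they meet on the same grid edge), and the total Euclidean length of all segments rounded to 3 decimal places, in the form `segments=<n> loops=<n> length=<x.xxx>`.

cell (1,6): code 0100 → (1.543,7.000)–(2.000,6.595)
cell (1,7): code 1100 → (1.503,8.000)–(1.543,7.000)
cell (1,8): code 1000 → (2.000,8.464)–(1.503,8.000)
cell (2,1): code 0100 → (2.887,2.000)–(3.000,1.748)
cell (2,2): code 1000 → (3.000,2.195)–(2.887,2.000)
cell (2,6): code 0110 → (2.000,6.595)–(3.000,6.717)
cell (2,8): code 1001 → (3.000,8.338)–(2.000,8.464)
cell (3,0): code 0100 → (3.446,1.000)–(4.000,0.652)
cell (3,1): code 1110 → (3.000,1.748)–(3.446,1.000)
cell (3,2): code 1101 → (3.763,3.000)–(3.000,2.195)
cell (3,3): code 1000 → (4.000,3.145)–(3.763,3.000)
cell (3,6): code 0010 → (3.000,6.717)–(3.267,7.000)
cell (3,7): code 0011 → (3.267,7.000)–(3.303,8.000)
cell (3,8): code 0001 → (3.303,8.000)–(3.000,8.338)
cell (4,0): code 0010 → (4.000,0.652)–(4.772,1.000)
cell (4,1): code 0111 → (4.772,1.000)–(5.000,1.214)
cell (4,2): code 1011 → (5.000,2.602)–(4.326,3.000)
cell (4,3): code 0001 → (4.326,3.000)–(4.000,3.145)
cell (5,1): code 0010 → (5.000,1.214)–(5.370,2.000)
cell (5,2): code 0001 → (5.370,2.000)–(5.000,2.602)
total: 20 segments, chained into 2 closed loop(s), length Σ = 13.439135

segments=20 loops=2 length=13.439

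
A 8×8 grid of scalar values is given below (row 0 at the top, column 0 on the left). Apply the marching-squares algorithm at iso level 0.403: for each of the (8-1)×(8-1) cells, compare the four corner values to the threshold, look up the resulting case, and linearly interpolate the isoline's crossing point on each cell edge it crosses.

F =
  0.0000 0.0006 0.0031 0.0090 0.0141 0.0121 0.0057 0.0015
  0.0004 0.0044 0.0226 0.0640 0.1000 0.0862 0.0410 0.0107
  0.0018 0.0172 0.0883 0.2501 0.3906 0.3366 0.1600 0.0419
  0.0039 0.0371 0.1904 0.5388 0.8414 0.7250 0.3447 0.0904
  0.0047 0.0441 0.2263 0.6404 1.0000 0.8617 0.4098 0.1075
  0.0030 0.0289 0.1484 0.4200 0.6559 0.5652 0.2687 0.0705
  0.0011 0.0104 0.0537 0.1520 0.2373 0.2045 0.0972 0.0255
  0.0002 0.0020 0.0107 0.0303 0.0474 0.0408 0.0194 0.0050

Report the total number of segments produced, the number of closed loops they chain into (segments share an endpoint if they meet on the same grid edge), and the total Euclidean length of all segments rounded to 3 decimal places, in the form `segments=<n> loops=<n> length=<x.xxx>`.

cell (2,2): code 0100 → (2.530,3.000)–(3.000,2.610)
cell (2,3): code 1100 → (2.028,4.000)–(2.530,3.000)
cell (2,4): code 1100 → (2.171,5.000)–(2.028,4.000)
cell (2,5): code 1000 → (3.000,5.847)–(2.171,5.000)
cell (3,2): code 0110 → (3.000,2.610)–(4.000,2.427)
cell (3,5): code 1101 → (3.896,6.000)–(3.000,5.847)
cell (3,6): code 1000 → (4.000,6.022)–(3.896,6.000)
cell (4,2): code 0110 → (4.000,2.427)–(5.000,2.937)
cell (4,5): code 1011 → (5.000,5.547)–(4.048,6.000)
cell (4,6): code 0001 → (4.048,6.000)–(4.000,6.022)
cell (5,2): code 0010 → (5.000,2.937)–(5.063,3.000)
cell (5,3): code 0011 → (5.063,3.000)–(5.604,4.000)
cell (5,4): code 0011 → (5.604,4.000)–(5.450,5.000)
cell (5,5): code 0001 → (5.450,5.000)–(5.000,5.547)
total: 14 segments, chained into 1 closed loop(s), length Σ = 11.133310

segments=14 loops=1 length=11.133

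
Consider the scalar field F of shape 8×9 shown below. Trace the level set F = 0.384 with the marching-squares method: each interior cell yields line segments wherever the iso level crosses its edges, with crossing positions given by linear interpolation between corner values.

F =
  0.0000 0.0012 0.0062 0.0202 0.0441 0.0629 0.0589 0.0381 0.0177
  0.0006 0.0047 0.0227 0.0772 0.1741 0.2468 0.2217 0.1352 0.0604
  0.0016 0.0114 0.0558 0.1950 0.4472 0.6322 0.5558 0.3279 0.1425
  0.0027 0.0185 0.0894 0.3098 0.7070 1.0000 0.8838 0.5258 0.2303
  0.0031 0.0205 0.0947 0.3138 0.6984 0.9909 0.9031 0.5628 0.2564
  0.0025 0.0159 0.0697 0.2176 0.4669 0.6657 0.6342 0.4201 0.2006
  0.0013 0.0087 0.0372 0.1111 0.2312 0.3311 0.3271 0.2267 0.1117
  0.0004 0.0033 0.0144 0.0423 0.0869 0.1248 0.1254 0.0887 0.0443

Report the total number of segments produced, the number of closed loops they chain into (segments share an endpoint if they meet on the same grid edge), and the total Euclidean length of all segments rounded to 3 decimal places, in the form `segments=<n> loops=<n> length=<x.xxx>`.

cell (1,3): code 0100 → (1.769,4.000)–(2.000,3.749)
cell (1,4): code 1100 → (1.356,5.000)–(1.769,4.000)
cell (1,5): code 1100 → (1.486,6.000)–(1.356,5.000)
cell (1,6): code 1000 → (2.000,6.754)–(1.486,6.000)
cell (2,3): code 0110 → (2.000,3.749)–(3.000,3.187)
cell (2,6): code 1101 → (2.283,7.000)–(2.000,6.754)
cell (2,7): code 1000 → (3.000,7.480)–(2.283,7.000)
cell (3,3): code 0110 → (3.000,3.187)–(4.000,3.183)
cell (3,7): code 1001 → (4.000,7.584)–(3.000,7.480)
cell (4,3): code 0110 → (4.000,3.183)–(5.000,3.667)
cell (4,7): code 1001 → (5.000,7.164)–(4.000,7.584)
cell (5,3): code 0010 → (5.000,3.667)–(5.352,4.000)
cell (5,4): code 0011 → (5.352,4.000)–(5.842,5.000)
cell (5,5): code 0011 → (5.842,5.000)–(5.815,6.000)
cell (5,6): code 0011 → (5.815,6.000)–(5.187,7.000)
cell (5,7): code 0001 → (5.187,7.000)–(5.000,7.164)
total: 16 segments, chained into 1 closed loop(s), length Σ = 13.957725

segments=16 loops=1 length=13.958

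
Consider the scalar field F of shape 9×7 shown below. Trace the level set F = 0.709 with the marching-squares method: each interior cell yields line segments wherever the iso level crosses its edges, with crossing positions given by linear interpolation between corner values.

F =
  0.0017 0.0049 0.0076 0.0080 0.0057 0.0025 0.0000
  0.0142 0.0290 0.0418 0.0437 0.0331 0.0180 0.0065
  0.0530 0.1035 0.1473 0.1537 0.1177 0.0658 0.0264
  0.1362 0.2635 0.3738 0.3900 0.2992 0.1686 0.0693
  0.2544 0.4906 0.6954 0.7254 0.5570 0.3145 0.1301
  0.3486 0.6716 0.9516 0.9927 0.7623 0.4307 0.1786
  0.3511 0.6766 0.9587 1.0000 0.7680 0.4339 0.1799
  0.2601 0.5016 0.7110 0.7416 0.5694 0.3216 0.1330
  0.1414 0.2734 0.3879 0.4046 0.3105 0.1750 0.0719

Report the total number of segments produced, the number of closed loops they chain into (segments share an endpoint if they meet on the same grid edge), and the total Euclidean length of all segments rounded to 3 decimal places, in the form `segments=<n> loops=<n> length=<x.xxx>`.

cell (3,2): code 0100 → (3.951,3.000)–(4.000,2.453)
cell (3,3): code 1000 → (4.000,3.097)–(3.951,3.000)
cell (4,1): code 0100 → (4.053,2.000)–(5.000,1.134)
cell (4,2): code 1110 → (4.000,2.453)–(4.053,2.000)
cell (4,3): code 1101 → (4.740,4.000)–(4.000,3.097)
cell (4,4): code 1000 → (5.000,4.161)–(4.740,4.000)
cell (5,1): code 0110 → (5.000,1.134)–(6.000,1.115)
cell (5,4): code 1001 → (6.000,4.177)–(5.000,4.161)
cell (6,1): code 0110 → (6.000,1.115)–(7.000,1.990)
cell (6,3): code 1011 → (7.000,3.189)–(6.297,4.000)
cell (6,4): code 0001 → (6.297,4.000)–(6.000,4.177)
cell (7,1): code 0010 → (7.000,1.990)–(7.006,2.000)
cell (7,2): code 0011 → (7.006,2.000)–(7.097,3.000)
cell (7,3): code 0001 → (7.097,3.000)–(7.000,3.189)
total: 14 segments, chained into 1 closed loop(s), length Σ = 9.846641

segments=14 loops=1 length=9.847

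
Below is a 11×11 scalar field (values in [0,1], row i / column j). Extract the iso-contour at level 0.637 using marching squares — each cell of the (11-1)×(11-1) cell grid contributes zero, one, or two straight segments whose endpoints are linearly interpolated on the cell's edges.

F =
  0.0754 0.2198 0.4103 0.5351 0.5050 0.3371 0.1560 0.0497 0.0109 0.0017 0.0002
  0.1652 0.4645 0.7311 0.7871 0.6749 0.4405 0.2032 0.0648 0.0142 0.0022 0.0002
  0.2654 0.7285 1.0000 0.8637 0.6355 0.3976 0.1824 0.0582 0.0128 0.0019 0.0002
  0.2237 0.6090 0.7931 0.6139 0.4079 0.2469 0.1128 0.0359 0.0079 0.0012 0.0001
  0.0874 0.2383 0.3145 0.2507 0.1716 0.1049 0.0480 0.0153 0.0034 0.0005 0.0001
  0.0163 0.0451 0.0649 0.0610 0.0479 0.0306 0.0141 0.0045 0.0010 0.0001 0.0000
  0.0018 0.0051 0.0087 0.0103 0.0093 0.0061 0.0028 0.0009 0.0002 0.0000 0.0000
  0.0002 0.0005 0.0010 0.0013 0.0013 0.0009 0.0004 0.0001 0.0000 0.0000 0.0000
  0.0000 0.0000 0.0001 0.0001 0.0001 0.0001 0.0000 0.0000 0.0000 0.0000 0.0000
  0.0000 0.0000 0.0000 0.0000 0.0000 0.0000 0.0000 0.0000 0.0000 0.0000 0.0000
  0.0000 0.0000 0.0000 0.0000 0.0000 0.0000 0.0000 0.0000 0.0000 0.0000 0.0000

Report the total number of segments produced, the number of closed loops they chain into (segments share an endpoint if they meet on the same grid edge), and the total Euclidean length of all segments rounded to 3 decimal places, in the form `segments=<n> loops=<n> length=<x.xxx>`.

segments=14 loops=1 length=9.592

cell (0,1): code 0100 → (0.707,2.000)–(1.000,1.647)
cell (0,2): code 1100 → (0.404,3.000)–(0.707,2.000)
cell (0,3): code 1100 → (0.777,4.000)–(0.404,3.000)
cell (0,4): code 1000 → (1.000,4.162)–(0.777,4.000)
cell (1,0): code 0100 → (1.653,1.000)–(2.000,0.802)
cell (1,1): code 1110 → (1.000,1.647)–(1.653,1.000)
cell (1,3): code 1011 → (2.000,3.993)–(1.962,4.000)
cell (1,4): code 0001 → (1.962,4.000)–(1.000,4.162)
cell (2,0): code 0010 → (2.000,0.802)–(2.766,1.000)
cell (2,1): code 0111 → (2.766,1.000)–(3.000,1.152)
cell (2,2): code 1011 → (3.000,2.871)–(2.908,3.000)
cell (2,3): code 0001 → (2.908,3.000)–(2.000,3.993)
cell (3,1): code 0010 → (3.000,1.152)–(3.326,2.000)
cell (3,2): code 0001 → (3.326,2.000)–(3.000,2.871)
total: 14 segments, chained into 1 closed loop(s), length Σ = 9.591804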